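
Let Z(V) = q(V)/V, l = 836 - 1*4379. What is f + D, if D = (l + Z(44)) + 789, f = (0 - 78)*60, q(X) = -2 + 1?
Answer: -327097/44 ≈ -7434.0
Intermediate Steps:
q(X) = -1
l = -3543 (l = 836 - 4379 = -3543)
Z(V) = -1/V
f = -4680 (f = -78*60 = -4680)
D = -121177/44 (D = (-3543 - 1/44) + 789 = -155893/44 + 789 = -121177/44 ≈ -2754.0)
f + D = -4680 - 121177/44 = -327097/44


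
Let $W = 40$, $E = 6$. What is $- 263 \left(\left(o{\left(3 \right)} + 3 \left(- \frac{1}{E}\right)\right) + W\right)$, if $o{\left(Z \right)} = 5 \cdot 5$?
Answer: $- \frac{33927}{2} \approx -16964.0$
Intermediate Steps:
$o{\left(Z \right)} = 25$
$- 263 \left(\left(o{\left(3 \right)} + 3 \left(- \frac{1}{E}\right)\right) + W\right) = - 263 \left(\left(25 + 3 \left(- \frac{1}{6}\right)\right) + 40\right) = - 263 \left(\left(25 - \frac{1}{2}\right) + 40\right) = - 263 \left(\frac{49}{2} + 40\right) = \left(-263\right) \frac{129}{2} = - \frac{33927}{2}$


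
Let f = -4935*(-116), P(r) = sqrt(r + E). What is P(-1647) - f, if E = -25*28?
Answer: -572460 + I*sqrt(2347) ≈ -5.7246e+5 + 48.446*I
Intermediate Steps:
E = -700
P(r) = sqrt(-700 + r) (P(r) = sqrt(r - 700) = sqrt(-700 + r))
f = 572460
P(-1647) - f = sqrt(-700 - 1647) - 1*572460 = sqrt(-2347) - 572460 = I*sqrt(2347) - 572460 = -572460 + I*sqrt(2347)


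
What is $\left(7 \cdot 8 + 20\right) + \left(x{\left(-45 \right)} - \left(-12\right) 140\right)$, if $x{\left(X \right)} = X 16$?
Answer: $1036$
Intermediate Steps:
$x{\left(X \right)} = 16 X$
$\left(7 \cdot 8 + 20\right) + \left(x{\left(-45 \right)} - \left(-12\right) 140\right) = \left(7 \cdot 8 + 20\right) + \left(16 \left(-45\right) - \left(-12\right) 140\right) = \left(56 + 20\right) - -960 = 76 + \left(-720 + 1680\right) = 76 + 960 = 1036$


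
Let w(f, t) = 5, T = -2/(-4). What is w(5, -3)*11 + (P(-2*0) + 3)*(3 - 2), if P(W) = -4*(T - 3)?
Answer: 68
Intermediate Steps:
T = ½ (T = -2*(-¼) = ½ ≈ 0.50000)
P(W) = 10 (P(W) = -4*(½ - 3) = -4*(-5/2) = 10)
w(5, -3)*11 + (P(-2*0) + 3)*(3 - 2) = 5*11 + (10 + 3)*(3 - 2) = 55 + 13*1 = 55 + 13 = 68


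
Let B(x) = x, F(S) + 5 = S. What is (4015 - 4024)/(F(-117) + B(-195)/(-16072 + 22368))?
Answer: 56664/768307 ≈ 0.073752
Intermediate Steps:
F(S) = -5 + S
(4015 - 4024)/(F(-117) + B(-195)/(-16072 + 22368)) = (4015 - 4024)/((-5 - 117) - 195/(-16072 + 22368)) = -9/(-122 - 195/6296) = -9/(-768307/6296) = -9*(-6296/768307) = 56664/768307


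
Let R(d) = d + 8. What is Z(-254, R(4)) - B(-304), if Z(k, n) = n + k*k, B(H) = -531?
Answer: 65059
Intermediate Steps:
R(d) = 8 + d
Z(k, n) = n + k²
Z(-254, R(4)) - B(-304) = ((8 + 4) + (-254)²) - 1*(-531) = (12 + 64516) + 531 = 64528 + 531 = 65059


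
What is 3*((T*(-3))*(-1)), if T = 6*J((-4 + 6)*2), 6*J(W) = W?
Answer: 36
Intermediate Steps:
J(W) = W/6
T = 4 (T = 6*(((-4 + 6)*2)/6) = 6*((2*2)/6) = 6*((1/6)*4) = 6*(2/3) = 4)
3*((T*(-3))*(-1)) = 3*((4*(-3))*(-1)) = 3*(-12*(-1)) = 3*12 = 36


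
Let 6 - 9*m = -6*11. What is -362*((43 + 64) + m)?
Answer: -41630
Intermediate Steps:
m = 8 (m = 2/3 - (-2)*11/3 = 2/3 - 1/9*(-66) = 2/3 + 22/3 = 8)
-362*((43 + 64) + m) = -362*((43 + 64) + 8) = -362*(107 + 8) = -362*115 = -41630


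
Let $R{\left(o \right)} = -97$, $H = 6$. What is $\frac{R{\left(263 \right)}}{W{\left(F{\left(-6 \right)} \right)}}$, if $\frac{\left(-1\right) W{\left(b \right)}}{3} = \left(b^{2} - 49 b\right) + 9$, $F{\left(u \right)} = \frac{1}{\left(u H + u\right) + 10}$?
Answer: $\frac{99328}{32355} \approx 3.0699$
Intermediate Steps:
$F{\left(u \right)} = \frac{1}{10 + 7 u}$ ($F{\left(u \right)} = \frac{1}{\left(u 6 + u\right) + 10} = \frac{1}{\left(6 u + u\right) + 10} = \frac{1}{7 u + 10} = \frac{1}{10 + 7 u}$)
$W{\left(b \right)} = -27 - 3 b^{2} + 147 b$ ($W{\left(b \right)} = - 3 \left(\left(b^{2} - 49 b\right) + 9\right) = - 3 \left(9 + b^{2} - 49 b\right) = -27 - 3 b^{2} + 147 b$)
$\frac{R{\left(263 \right)}}{W{\left(F{\left(-6 \right)} \right)}} = - \frac{97}{-27 - 3 \left(\frac{1}{10 + 7 \left(-6\right)}\right)^{2} + \frac{147}{10 + 7 \left(-6\right)}} = - \frac{97}{-27 - 3 \left(\frac{1}{10 - 42}\right)^{2} + \frac{147}{10 - 42}} = - \frac{97}{-27 - 3 \left(\frac{1}{-32}\right)^{2} + \frac{147}{-32}} = - \frac{97}{-27 - 3 \left(- \frac{1}{32}\right)^{2} + 147 \left(- \frac{1}{32}\right)} = - \frac{97}{-27 - \frac{3}{1024} - \frac{147}{32}} = - \frac{97}{- \frac{32355}{1024}} = \left(-97\right) \left(- \frac{1024}{32355}\right) = \frac{99328}{32355}$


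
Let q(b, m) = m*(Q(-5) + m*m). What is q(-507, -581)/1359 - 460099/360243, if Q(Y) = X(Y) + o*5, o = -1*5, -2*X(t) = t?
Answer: -5233172787599/36264462 ≈ -1.4431e+5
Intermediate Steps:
X(t) = -t/2
o = -5
Q(Y) = -25 - Y/2 (Q(Y) = -Y/2 - 5*5 = -Y/2 - 25 = -25 - Y/2)
q(b, m) = m*(-45/2 + m²) (q(b, m) = m*((-25 - ½*(-5)) + m*m) = m*((-25 + 5/2) + m²) = m*(-45/2 + m²))
q(-507, -581)/1359 - 460099/360243 = -581*(-45/2 + (-581)²)/1359 - 460099/360243 = -581*(-45/2 + 337561)*(1/1359) - 460099*1/360243 = -581*675077/2*(1/1359) - 460099/360243 = -392219737/2*1/1359 - 460099/360243 = -392219737/2718 - 460099/360243 = -5233172787599/36264462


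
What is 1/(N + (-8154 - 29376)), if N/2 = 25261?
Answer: 1/12992 ≈ 7.6970e-5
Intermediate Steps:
N = 50522 (N = 2*25261 = 50522)
1/(N + (-8154 - 29376)) = 1/(50522 + (-8154 - 29376)) = 1/(50522 - 37530) = 1/12992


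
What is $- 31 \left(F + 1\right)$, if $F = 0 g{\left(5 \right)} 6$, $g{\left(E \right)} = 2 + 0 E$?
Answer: $-31$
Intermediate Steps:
$g{\left(E \right)} = 2$ ($g{\left(E \right)} = 2 + 0 = 2$)
$F = 0$ ($F = 0 \cdot 2 \cdot 6 = 0 \cdot 6 = 0$)
$- 31 \left(F + 1\right) = - 31 \left(0 + 1\right) = \left(-31\right) 1 = -31$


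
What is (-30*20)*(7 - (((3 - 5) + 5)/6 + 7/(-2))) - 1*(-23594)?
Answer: 17594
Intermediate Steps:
(-30*20)*(7 - (((3 - 5) + 5)/6 + 7/(-2))) - 1*(-23594) = -600*(7 - ((-2 + 5)*(⅙) + 7*(-½))) + 23594 = -600*(7 - (3*(⅙) - 7/2)) + 23594 = -600*(7 - (½ - 7/2)) + 23594 = -600*(7 - 1*(-3)) + 23594 = -600*(7 + 3) + 23594 = -600*10 + 23594 = -6000 + 23594 = 17594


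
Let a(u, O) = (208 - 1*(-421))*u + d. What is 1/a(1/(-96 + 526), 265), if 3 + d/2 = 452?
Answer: 430/386769 ≈ 0.0011118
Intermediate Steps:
d = 898 (d = -6 + 2*452 = -6 + 904 = 898)
a(u, O) = 898 + 629*u (a(u, O) = (208 - 1*(-421))*u + 898 = (208 + 421)*u + 898 = 629*u + 898 = 898 + 629*u)
1/a(1/(-96 + 526), 265) = 1/(898 + 629/(-96 + 526)) = 1/(898 + 629/430) = 1/(386769/430) = 430/386769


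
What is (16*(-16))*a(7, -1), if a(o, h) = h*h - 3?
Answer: 512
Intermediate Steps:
a(o, h) = -3 + h² (a(o, h) = h² - 3 = -3 + h²)
(16*(-16))*a(7, -1) = (16*(-16))*(-3 + (-1)²) = -256*(-3 + 1) = -256*(-2) = 512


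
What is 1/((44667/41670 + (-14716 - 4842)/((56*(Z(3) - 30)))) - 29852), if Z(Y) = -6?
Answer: -333360/9947871329 ≈ -3.3511e-5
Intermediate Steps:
1/((44667/41670 + (-14716 - 4842)/((56*(Z(3) - 30)))) - 29852) = 1/((44667/41670 + (-14716 - 4842)/((56*(-6 - 30)))) - 29852) = 1/((44667*(1/41670) - 19558/(56*(-36))) - 29852) = 1/((4963/4630 - 19558/(-2016)) - 29852) = 1/((4963/4630 - 19558*(-1/2016)) - 29852) = 1/((4963/4630 + 1397/144) - 29852) = 1/(3591391/333360 - 29852) = 1/(-9947871329/333360) = -333360/9947871329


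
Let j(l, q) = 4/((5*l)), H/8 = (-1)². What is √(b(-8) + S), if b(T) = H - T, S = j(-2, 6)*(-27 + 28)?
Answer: √390/5 ≈ 3.9497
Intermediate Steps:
H = 8 (H = 8*(-1)² = 8*1 = 8)
j(l, q) = 4/(5*l) (j(l, q) = 4*(1/(5*l)) = 4/(5*l))
S = -⅖ (S = ((⅘)/(-2))*(-27 + 28) = ((⅘)*(-½))*1 = -⅖*1 = -⅖ ≈ -0.40000)
b(T) = 8 - T
√(b(-8) + S) = √((8 - 1*(-8)) - ⅖) = √((8 + 8) - ⅖) = √(16 - ⅖) = √(78/5) = √390/5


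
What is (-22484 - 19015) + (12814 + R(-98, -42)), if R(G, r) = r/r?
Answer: -28684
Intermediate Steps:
R(G, r) = 1
(-22484 - 19015) + (12814 + R(-98, -42)) = (-22484 - 19015) + (12814 + 1) = -41499 + 12815 = -28684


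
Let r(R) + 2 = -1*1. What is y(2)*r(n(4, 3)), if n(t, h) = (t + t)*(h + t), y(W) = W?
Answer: -6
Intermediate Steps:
n(t, h) = 2*t*(h + t) (n(t, h) = (2*t)*(h + t) = 2*t*(h + t))
r(R) = -3 (r(R) = -2 - 1*1 = -2 - 1 = -3)
y(2)*r(n(4, 3)) = 2*(-3) = -6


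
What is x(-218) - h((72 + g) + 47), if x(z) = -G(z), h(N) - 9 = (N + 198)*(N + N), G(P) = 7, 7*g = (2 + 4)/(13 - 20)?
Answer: -180927966/2401 ≈ -75355.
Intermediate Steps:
g = -6/49 (g = ((2 + 4)/(13 - 20))/7 = (6/(-7))/7 = (6*(-⅐))/7 = (⅐)*(-6/7) = -6/49 ≈ -0.12245)
h(N) = 9 + 2*N*(198 + N) (h(N) = 9 + (N + 198)*(N + N) = 9 + (198 + N)*(2*N) = 9 + 2*N*(198 + N))
x(z) = -7 (x(z) = -1*7 = -7)
x(-218) - h((72 + g) + 47) = -7 - (9 + 2*((72 - 6/49) + 47)² + 396*((72 - 6/49) + 47)) = -7 - (9 + 2*(3522/49 + 47)² + 396*(3522/49 + 47)) = -7 - (9 + 2*(5825/49)² + 396*(5825/49)) = -7 - (9 + 2*(33930625/2401) + 2306700/49) = -7 - (9 + 67861250/2401 + 2306700/49) = -7 - 1*180911159/2401 = -7 - 180911159/2401 = -180927966/2401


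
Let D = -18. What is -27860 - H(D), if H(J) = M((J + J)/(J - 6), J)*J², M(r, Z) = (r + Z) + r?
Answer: -23000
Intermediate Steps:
M(r, Z) = Z + 2*r (M(r, Z) = (Z + r) + r = Z + 2*r)
H(J) = J²*(J + 4*J/(-6 + J)) (H(J) = (J + 2*((J + J)/(J - 6)))*J² = (J + 2*((2*J)/(-6 + J)))*J² = (J + 2*(2*J/(-6 + J)))*J² = (J + 4*J/(-6 + J))*J² = J²*(J + 4*J/(-6 + J)))
-27860 - H(D) = -27860 - (-18)³*(-2 - 18)/(-6 - 18) = -27860 - (-5832)*(-20)/(-24) = -27860 - (-5832)*(-1)*(-20)/24 = -27860 - 1*(-4860) = -27860 + 4860 = -23000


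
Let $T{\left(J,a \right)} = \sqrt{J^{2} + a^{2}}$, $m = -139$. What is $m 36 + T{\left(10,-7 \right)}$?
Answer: $-5004 + \sqrt{149} \approx -4991.8$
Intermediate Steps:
$m 36 + T{\left(10,-7 \right)} = \left(-139\right) 36 + \sqrt{10^{2} + \left(-7\right)^{2}} = -5004 + \sqrt{100 + 49} = -5004 + \sqrt{149}$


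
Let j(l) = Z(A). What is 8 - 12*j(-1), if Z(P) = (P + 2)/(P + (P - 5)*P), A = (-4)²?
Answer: 55/8 ≈ 6.8750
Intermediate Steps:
A = 16
Z(P) = (2 + P)/(P + P*(-5 + P)) (Z(P) = (2 + P)/(P + (-5 + P)*P) = (2 + P)/(P + P*(-5 + P)))
j(l) = 3/32 (j(l) = (2 + 16)/(16*(-4 + 16)) = (1/16)*18/12 = (1/16)*(1/12)*18 = 3/32)
8 - 12*j(-1) = 8 - 12*3/32 = 8 - 9/8 = 55/8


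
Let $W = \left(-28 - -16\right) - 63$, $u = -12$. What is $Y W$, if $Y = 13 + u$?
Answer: $-75$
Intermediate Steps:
$W = -75$ ($W = \left(-28 + 16\right) - 63 = -12 - 63 = -75$)
$Y = 1$ ($Y = 13 - 12 = 1$)
$Y W = 1 \left(-75\right) = -75$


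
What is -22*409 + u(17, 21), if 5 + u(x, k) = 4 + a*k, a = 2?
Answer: -8957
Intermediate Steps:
u(x, k) = -1 + 2*k (u(x, k) = -5 + (4 + 2*k) = -1 + 2*k)
-22*409 + u(17, 21) = -22*409 + (-1 + 2*21) = -8998 + (-1 + 42) = -8998 + 41 = -8957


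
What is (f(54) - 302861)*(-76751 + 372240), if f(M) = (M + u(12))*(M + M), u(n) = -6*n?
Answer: -90066524645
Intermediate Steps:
f(M) = 2*M*(-72 + M) (f(M) = (M - 6*12)*(M + M) = (M - 72)*(2*M) = (-72 + M)*(2*M) = 2*M*(-72 + M))
(f(54) - 302861)*(-76751 + 372240) = (2*54*(-72 + 54) - 302861)*(-76751 + 372240) = (2*54*(-18) - 302861)*295489 = (-1944 - 302861)*295489 = -304805*295489 = -90066524645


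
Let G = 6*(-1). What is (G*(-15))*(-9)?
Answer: -810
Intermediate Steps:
G = -6
(G*(-15))*(-9) = -6*(-15)*(-9) = 90*(-9) = -810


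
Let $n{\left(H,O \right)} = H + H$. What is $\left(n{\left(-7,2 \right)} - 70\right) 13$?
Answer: $-1092$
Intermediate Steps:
$n{\left(H,O \right)} = 2 H$
$\left(n{\left(-7,2 \right)} - 70\right) 13 = \left(2 \left(-7\right) - 70\right) 13 = \left(-14 - 70\right) 13 = \left(-84\right) 13 = -1092$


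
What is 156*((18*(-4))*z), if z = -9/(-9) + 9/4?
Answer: -36504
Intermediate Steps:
z = 13/4 (z = -9*(-⅑) + 9*(¼) = 1 + 9/4 = 13/4 ≈ 3.2500)
156*((18*(-4))*z) = 156*((18*(-4))*(13/4)) = 156*(-72*13/4) = 156*(-234) = -36504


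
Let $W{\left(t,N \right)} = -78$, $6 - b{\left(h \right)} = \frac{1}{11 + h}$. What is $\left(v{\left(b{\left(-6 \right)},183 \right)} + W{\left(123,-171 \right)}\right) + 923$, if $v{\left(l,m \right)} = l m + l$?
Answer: $\frac{9561}{5} \approx 1912.2$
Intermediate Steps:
$b{\left(h \right)} = 6 - \frac{1}{11 + h}$
$v{\left(l,m \right)} = l + l m$
$\left(v{\left(b{\left(-6 \right)},183 \right)} + W{\left(123,-171 \right)}\right) + 923 = \left(\frac{65 + 6 \left(-6\right)}{11 - 6} \left(1 + 183\right) - 78\right) + 923 = \left(\frac{65 - 36}{5} \cdot 184 - 78\right) + 923 = \left(\frac{1}{5} \cdot 29 \cdot 184 - 78\right) + 923 = \left(\frac{29}{5} \cdot 184 - 78\right) + 923 = \left(\frac{5336}{5} - 78\right) + 923 = \frac{4946}{5} + 923 = \frac{9561}{5}$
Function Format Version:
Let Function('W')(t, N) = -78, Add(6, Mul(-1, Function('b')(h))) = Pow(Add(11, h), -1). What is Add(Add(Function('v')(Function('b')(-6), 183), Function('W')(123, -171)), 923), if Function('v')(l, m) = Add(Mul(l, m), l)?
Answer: Rational(9561, 5) ≈ 1912.2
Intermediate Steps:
Function('b')(h) = Add(6, Mul(-1, Pow(Add(11, h), -1)))
Function('v')(l, m) = Add(l, Mul(l, m))
Add(Add(Function('v')(Function('b')(-6), 183), Function('W')(123, -171)), 923) = Add(Add(Mul(Mul(Pow(Add(11, -6), -1), Add(65, Mul(6, -6))), Add(1, 183)), -78), 923) = Add(Add(Mul(Mul(Pow(5, -1), Add(65, -36)), 184), -78), 923) = Add(Add(Mul(Mul(Rational(1, 5), 29), 184), -78), 923) = Add(Add(Mul(Rational(29, 5), 184), -78), 923) = Add(Add(Rational(5336, 5), -78), 923) = Add(Rational(4946, 5), 923) = Rational(9561, 5)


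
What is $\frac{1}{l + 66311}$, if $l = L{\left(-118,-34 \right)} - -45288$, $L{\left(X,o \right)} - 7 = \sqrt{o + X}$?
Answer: $\frac{2937}{327786826} - \frac{i \sqrt{38}}{6227949694} \approx 8.9601 \cdot 10^{-6} - 9.898 \cdot 10^{-10} i$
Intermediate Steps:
$L{\left(X,o \right)} = 7 + \sqrt{X + o}$ ($L{\left(X,o \right)} = 7 + \sqrt{o + X} = 7 + \sqrt{X + o}$)
$l = 45295 + 2 i \sqrt{38}$ ($l = \left(7 + \sqrt{-118 - 34}\right) - -45288 = \left(7 + \sqrt{-152}\right) + 45288 = \left(7 + 2 i \sqrt{38}\right) + 45288 = 45295 + 2 i \sqrt{38} \approx 45295.0 + 12.329 i$)
$\frac{1}{l + 66311} = \frac{1}{\left(45295 + 2 i \sqrt{38}\right) + 66311} = \frac{1}{111606 + 2 i \sqrt{38}}$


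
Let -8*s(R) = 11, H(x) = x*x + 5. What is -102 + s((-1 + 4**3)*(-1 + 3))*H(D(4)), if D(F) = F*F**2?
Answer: -45927/8 ≈ -5740.9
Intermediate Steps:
D(F) = F**3
H(x) = 5 + x**2 (H(x) = x**2 + 5 = 5 + x**2)
s(R) = -11/8 (s(R) = -1/8*11 = -11/8)
-102 + s((-1 + 4**3)*(-1 + 3))*H(D(4)) = -102 - 11*(5 + (4**3)**2)/8 = -102 - 11*(5 + 64**2)/8 = -102 - 11*(5 + 4096)/8 = -102 - 11/8*4101 = -102 - 45111/8 = -45927/8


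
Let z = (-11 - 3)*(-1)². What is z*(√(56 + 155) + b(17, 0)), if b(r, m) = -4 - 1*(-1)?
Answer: 42 - 14*√211 ≈ -161.36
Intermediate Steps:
z = -14 (z = -14*1 = -14)
b(r, m) = -3 (b(r, m) = -4 + 1 = -3)
z*(√(56 + 155) + b(17, 0)) = -14*(√(56 + 155) - 3) = -14*(√211 - 3) = -14*(-3 + √211) = 42 - 14*√211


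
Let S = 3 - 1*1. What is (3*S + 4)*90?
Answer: 900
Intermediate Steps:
S = 2 (S = 3 - 1 = 2)
(3*S + 4)*90 = (3*2 + 4)*90 = (6 + 4)*90 = 10*90 = 900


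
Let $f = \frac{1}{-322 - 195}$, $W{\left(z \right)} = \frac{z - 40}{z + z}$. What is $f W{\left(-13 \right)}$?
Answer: $- \frac{53}{13442} \approx -0.0039429$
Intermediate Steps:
$W{\left(z \right)} = \frac{-40 + z}{2 z}$
$f = - \frac{1}{517}$ ($f = \frac{1}{-517} = - \frac{1}{517} \approx -0.0019342$)
$f W{\left(-13 \right)} = - \frac{\frac{1}{2} \frac{1}{-13} \left(-40 - 13\right)}{517} = - \frac{\frac{1}{2} \left(- \frac{1}{13}\right) \left(-53\right)}{517} = \left(- \frac{1}{517}\right) \frac{53}{26} = - \frac{53}{13442}$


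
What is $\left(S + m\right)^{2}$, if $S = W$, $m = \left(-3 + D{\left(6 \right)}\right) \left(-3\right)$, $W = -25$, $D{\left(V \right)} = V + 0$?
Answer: $1156$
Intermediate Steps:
$D{\left(V \right)} = V$
$m = -9$ ($m = \left(-3 + 6\right) \left(-3\right) = 3 \left(-3\right) = -9$)
$S = -25$
$\left(S + m\right)^{2} = \left(-25 - 9\right)^{2} = \left(-34\right)^{2} = 1156$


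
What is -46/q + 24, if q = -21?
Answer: 550/21 ≈ 26.190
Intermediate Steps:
-46/q + 24 = -46/(-21) + 24 = -46*(-1/21) + 24 = 46/21 + 24 = 550/21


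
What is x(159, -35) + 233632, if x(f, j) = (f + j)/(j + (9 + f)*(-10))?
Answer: 400678756/1715 ≈ 2.3363e+5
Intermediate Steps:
x(f, j) = (f + j)/(-90 + j - 10*f) (x(f, j) = (f + j)/(j + (-90 - 10*f)) = (f + j)/(-90 + j - 10*f))
x(159, -35) + 233632 = (-1*159 - 1*(-35))/(90 - 1*(-35) + 10*159) + 233632 = (-159 + 35)/(90 + 35 + 1590) + 233632 = -124/1715 + 233632 = 400678756/1715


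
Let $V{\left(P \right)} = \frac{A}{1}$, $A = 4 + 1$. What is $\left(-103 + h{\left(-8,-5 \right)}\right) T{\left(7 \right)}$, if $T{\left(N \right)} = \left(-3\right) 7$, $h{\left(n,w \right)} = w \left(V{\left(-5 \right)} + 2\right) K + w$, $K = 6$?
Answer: $6678$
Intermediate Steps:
$A = 5$
$V{\left(P \right)} = 5$ ($V{\left(P \right)} = \frac{5}{1} = 5 \cdot 1 = 5$)
$h{\left(n,w \right)} = 43 w$ ($h{\left(n,w \right)} = w \left(5 + 2\right) 6 + w = w 7 \cdot 6 + w = 7 w 6 + w = 42 w + w = 43 w$)
$T{\left(N \right)} = -21$
$\left(-103 + h{\left(-8,-5 \right)}\right) T{\left(7 \right)} = \left(-103 + 43 \left(-5\right)\right) \left(-21\right) = \left(-103 - 215\right) \left(-21\right) = \left(-318\right) \left(-21\right) = 6678$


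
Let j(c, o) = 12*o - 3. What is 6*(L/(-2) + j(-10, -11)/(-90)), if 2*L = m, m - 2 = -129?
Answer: 399/2 ≈ 199.50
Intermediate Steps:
j(c, o) = -3 + 12*o
m = -127 (m = 2 - 129 = -127)
L = -127/2 (L = (½)*(-127) = -127/2 ≈ -63.500)
6*(L/(-2) + j(-10, -11)/(-90)) = 6*(-127/2/(-2) + (-3 + 12*(-11))/(-90)) = 6*(-127/2*(-½) + (-3 - 132)*(-1/90)) = 6*(127/4 - 135*(-1/90)) = 6*(127/4 + 3/2) = 6*(133/4) = 399/2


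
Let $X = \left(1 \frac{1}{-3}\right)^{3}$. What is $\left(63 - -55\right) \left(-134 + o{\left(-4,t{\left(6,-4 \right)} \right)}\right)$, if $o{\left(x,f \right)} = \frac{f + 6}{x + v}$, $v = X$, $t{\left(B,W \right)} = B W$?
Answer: $- \frac{1666160}{109} \approx -15286.0$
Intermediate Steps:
$X = - \frac{1}{27}$ ($X = \left(1 \left(- \frac{1}{3}\right)\right)^{3} = \left(- \frac{1}{3}\right)^{3} = - \frac{1}{27} \approx -0.037037$)
$v = - \frac{1}{27} \approx -0.037037$
$o{\left(x,f \right)} = \frac{6 + f}{- \frac{1}{27} + x}$ ($o{\left(x,f \right)} = \frac{f + 6}{x - \frac{1}{27}} = \frac{6 + f}{- \frac{1}{27} + x}$)
$\left(63 - -55\right) \left(-134 + o{\left(-4,t{\left(6,-4 \right)} \right)}\right) = \left(63 - -55\right) \left(-134 + \frac{27 \left(6 + 6 \left(-4\right)\right)}{-1 + 27 \left(-4\right)}\right) = \left(63 + 55\right) \left(-134 + \frac{27 \left(6 - 24\right)}{-1 - 108}\right) = 118 \left(-134 + 27 \frac{1}{-109} \left(-18\right)\right) = 118 \left(-134 + 27 \left(- \frac{1}{109}\right) \left(-18\right)\right) = 118 \left(-134 + \frac{486}{109}\right) = 118 \left(- \frac{14120}{109}\right) = - \frac{1666160}{109}$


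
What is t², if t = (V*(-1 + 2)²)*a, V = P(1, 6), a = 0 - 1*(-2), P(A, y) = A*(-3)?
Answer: 36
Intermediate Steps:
P(A, y) = -3*A
a = 2 (a = 0 + 2 = 2)
V = -3 (V = -3*1 = -3)
t = -6 (t = -3*(-1 + 2)²*2 = -3*1²*2 = -3*1*2 = -3*2 = -6)
t² = (-6)² = 36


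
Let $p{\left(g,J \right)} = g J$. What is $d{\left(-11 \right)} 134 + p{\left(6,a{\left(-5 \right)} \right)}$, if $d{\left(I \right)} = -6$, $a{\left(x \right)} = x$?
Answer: $-834$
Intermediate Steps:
$p{\left(g,J \right)} = J g$
$d{\left(-11 \right)} 134 + p{\left(6,a{\left(-5 \right)} \right)} = \left(-6\right) 134 - 30 = -804 - 30 = -834$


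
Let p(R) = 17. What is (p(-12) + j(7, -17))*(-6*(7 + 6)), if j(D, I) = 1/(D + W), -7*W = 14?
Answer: -6708/5 ≈ -1341.6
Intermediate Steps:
W = -2 (W = -⅐*14 = -2)
j(D, I) = 1/(-2 + D) (j(D, I) = 1/(D - 2) = 1/(-2 + D))
(p(-12) + j(7, -17))*(-6*(7 + 6)) = (17 + 1/(-2 + 7))*(-6*(7 + 6)) = (17 + 1/5)*(-6*13) = (17 + ⅕)*(-78) = (86/5)*(-78) = -6708/5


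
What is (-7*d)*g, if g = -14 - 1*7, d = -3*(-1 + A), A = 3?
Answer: -882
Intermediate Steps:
d = -6 (d = -3*(-1 + 3) = -3*2 = -6)
g = -21 (g = -14 - 7 = -21)
(-7*d)*g = -7*(-6)*(-21) = 42*(-21) = -882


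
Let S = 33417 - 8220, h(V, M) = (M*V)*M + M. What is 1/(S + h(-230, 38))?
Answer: -1/306885 ≈ -3.2585e-6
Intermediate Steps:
h(V, M) = M + V*M**2 (h(V, M) = V*M**2 + M = M + V*M**2)
S = 25197
1/(S + h(-230, 38)) = 1/(25197 + 38*(1 + 38*(-230))) = 1/(25197 + 38*(1 - 8740)) = 1/(25197 + 38*(-8739)) = 1/(25197 - 332082) = 1/(-306885) = -1/306885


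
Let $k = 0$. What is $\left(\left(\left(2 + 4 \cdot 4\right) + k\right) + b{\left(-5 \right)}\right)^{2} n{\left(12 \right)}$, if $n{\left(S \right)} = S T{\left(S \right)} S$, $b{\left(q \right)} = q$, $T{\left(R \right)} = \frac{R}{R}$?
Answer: $24336$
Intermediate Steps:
$T{\left(R \right)} = 1$
$n{\left(S \right)} = S^{2}$ ($n{\left(S \right)} = S 1 S = S S = S^{2}$)
$\left(\left(\left(2 + 4 \cdot 4\right) + k\right) + b{\left(-5 \right)}\right)^{2} n{\left(12 \right)} = \left(\left(\left(2 + 4 \cdot 4\right) + 0\right) - 5\right)^{2} \cdot 12^{2} = \left(\left(\left(2 + 16\right) + 0\right) - 5\right)^{2} \cdot 144 = \left(\left(18 + 0\right) - 5\right)^{2} \cdot 144 = \left(18 - 5\right)^{2} \cdot 144 = 13^{2} \cdot 144 = 169 \cdot 144 = 24336$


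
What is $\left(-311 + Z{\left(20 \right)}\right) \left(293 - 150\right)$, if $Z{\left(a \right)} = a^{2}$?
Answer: $12727$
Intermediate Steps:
$\left(-311 + Z{\left(20 \right)}\right) \left(293 - 150\right) = \left(-311 + 20^{2}\right) \left(293 - 150\right) = \left(-311 + 400\right) 143 = 89 \cdot 143 = 12727$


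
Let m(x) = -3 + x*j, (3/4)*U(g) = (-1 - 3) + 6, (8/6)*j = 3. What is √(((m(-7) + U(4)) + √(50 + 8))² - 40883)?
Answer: I*√(5841551 + 4632*√58)/12 ≈ 202.02*I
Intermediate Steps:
j = 9/4 (j = (¾)*3 = 9/4 ≈ 2.2500)
U(g) = 8/3 (U(g) = 4*((-1 - 3) + 6)/3 = 4*(-4 + 6)/3 = (4/3)*2 = 8/3)
m(x) = -3 + 9*x/4 (m(x) = -3 + x*(9/4) = -3 + 9*x/4)
√(((m(-7) + U(4)) + √(50 + 8))² - 40883) = √((((-3 + (9/4)*(-7)) + 8/3) + √(50 + 8))² - 40883) = √((((-3 - 63/4) + 8/3) + √58)² - 40883) = √(((-75/4 + 8/3) + √58)² - 40883) = √((-193/12 + √58)² - 40883) = √(-40883 + (-193/12 + √58)²)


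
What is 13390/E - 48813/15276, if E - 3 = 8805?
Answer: -2347909/1401573 ≈ -1.6752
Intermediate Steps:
E = 8808 (E = 3 + 8805 = 8808)
13390/E - 48813/15276 = 13390/8808 - 48813/15276 = 13390*(1/8808) - 48813*1/15276 = 6695/4404 - 16271/5092 = -2347909/1401573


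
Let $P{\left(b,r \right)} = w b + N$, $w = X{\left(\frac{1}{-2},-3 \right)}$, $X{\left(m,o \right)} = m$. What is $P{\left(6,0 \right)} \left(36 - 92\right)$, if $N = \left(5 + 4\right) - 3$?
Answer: $-168$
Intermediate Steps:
$w = - \frac{1}{2}$ ($w = \frac{1}{-2} = - \frac{1}{2} \approx -0.5$)
$N = 6$ ($N = 9 - 3 = 6$)
$P{\left(b,r \right)} = 6 - \frac{b}{2}$ ($P{\left(b,r \right)} = - \frac{b}{2} + 6 = 6 - \frac{b}{2}$)
$P{\left(6,0 \right)} \left(36 - 92\right) = \left(6 - 3\right) \left(36 - 92\right) = \left(6 - 3\right) \left(-56\right) = 3 \left(-56\right) = -168$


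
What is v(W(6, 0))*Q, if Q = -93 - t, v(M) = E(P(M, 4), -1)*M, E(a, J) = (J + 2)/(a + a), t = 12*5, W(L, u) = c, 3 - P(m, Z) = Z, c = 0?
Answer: 0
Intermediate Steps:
P(m, Z) = 3 - Z
W(L, u) = 0
t = 60
E(a, J) = (2 + J)/(2*a) (E(a, J) = (2 + J)/((2*a)) = (2 + J)*(1/(2*a)) = (2 + J)/(2*a))
v(M) = -M/2 (v(M) = ((2 - 1)/(2*(3 - 1*4)))*M = ((½)*1/(3 - 4))*M = ((½)*1/(-1))*M = ((½)*(-1)*1)*M = -M/2)
Q = -153 (Q = -93 - 1*60 = -93 - 60 = -153)
v(W(6, 0))*Q = -½*0*(-153) = 0*(-153) = 0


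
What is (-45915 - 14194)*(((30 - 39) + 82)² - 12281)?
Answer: 417877768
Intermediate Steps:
(-45915 - 14194)*(((30 - 39) + 82)² - 12281) = -60109*((-9 + 82)² - 12281) = -60109*(73² - 12281) = -60109*(5329 - 12281) = -60109*(-6952) = 417877768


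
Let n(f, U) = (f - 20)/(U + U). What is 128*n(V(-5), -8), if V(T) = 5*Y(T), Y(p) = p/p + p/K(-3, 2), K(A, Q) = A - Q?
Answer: 80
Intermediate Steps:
Y(p) = 1 - p/5 (Y(p) = p/p + p/(-3 - 1*2) = 1 + p/(-3 - 2) = 1 + p/(-5) = 1 + p*(-1/5) = 1 - p/5)
V(T) = 5 - T (V(T) = 5*(1 - T/5) = 5 - T)
n(f, U) = (-20 + f)/(2*U) (n(f, U) = (-20 + f)/((2*U)) = (-20 + f)*(1/(2*U)) = (-20 + f)/(2*U))
128*n(V(-5), -8) = 128*((1/2)*(-20 + (5 - 1*(-5)))/(-8)) = 128*((1/2)*(-1/8)*(-20 + (5 + 5))) = 128*((1/2)*(-1/8)*(-20 + 10)) = 128*((1/2)*(-1/8)*(-10)) = 128*(5/8) = 80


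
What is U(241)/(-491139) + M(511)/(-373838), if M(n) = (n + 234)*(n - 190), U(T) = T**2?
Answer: -3394300513/4478205402 ≈ -0.75796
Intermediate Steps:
M(n) = (-190 + n)*(234 + n) (M(n) = (234 + n)*(-190 + n) = (-190 + n)*(234 + n))
U(241)/(-491139) + M(511)/(-373838) = 241**2/(-491139) + (-44460 + 511**2 + 44*511)/(-373838) = 58081*(-1/491139) + (-44460 + 261121 + 22484)*(-1/373838) = -58081/491139 + 239145*(-1/373838) = -58081/491139 - 239145/373838 = -3394300513/4478205402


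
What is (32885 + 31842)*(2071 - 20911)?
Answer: -1219456680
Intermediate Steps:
(32885 + 31842)*(2071 - 20911) = 64727*(-18840) = -1219456680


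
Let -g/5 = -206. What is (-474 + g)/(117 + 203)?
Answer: 139/80 ≈ 1.7375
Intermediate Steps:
g = 1030 (g = -5*(-206) = 1030)
(-474 + g)/(117 + 203) = (-474 + 1030)/(117 + 203) = 556/320 = 556*(1/320) = 139/80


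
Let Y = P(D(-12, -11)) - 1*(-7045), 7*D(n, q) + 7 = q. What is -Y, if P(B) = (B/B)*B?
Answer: -49297/7 ≈ -7042.4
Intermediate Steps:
D(n, q) = -1 + q/7
P(B) = B (P(B) = 1*B = B)
Y = 49297/7 (Y = (-1 + (⅐)*(-11)) - 1*(-7045) = (-1 - 11/7) + 7045 = -18/7 + 7045 = 49297/7 ≈ 7042.4)
-Y = -1*49297/7 = -49297/7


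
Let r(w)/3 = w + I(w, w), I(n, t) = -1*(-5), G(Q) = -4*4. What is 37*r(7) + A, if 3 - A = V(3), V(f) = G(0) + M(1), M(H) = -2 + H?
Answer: 1352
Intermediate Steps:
G(Q) = -16
I(n, t) = 5
V(f) = -17 (V(f) = -16 + (-2 + 1) = -16 - 1 = -17)
r(w) = 15 + 3*w (r(w) = 3*(w + 5) = 3*(5 + w) = 15 + 3*w)
A = 20 (A = 3 - 1*(-17) = 3 + 17 = 20)
37*r(7) + A = 37*(15 + 3*7) + 20 = 37*(15 + 21) + 20 = 37*36 + 20 = 1332 + 20 = 1352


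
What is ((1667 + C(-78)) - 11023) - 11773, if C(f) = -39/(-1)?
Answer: -21090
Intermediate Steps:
C(f) = 39 (C(f) = -39*(-1) = 39)
((1667 + C(-78)) - 11023) - 11773 = ((1667 + 39) - 11023) - 11773 = (1706 - 11023) - 11773 = -9317 - 11773 = -21090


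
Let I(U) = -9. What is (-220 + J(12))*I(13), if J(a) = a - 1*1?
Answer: 1881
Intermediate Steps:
J(a) = -1 + a (J(a) = a - 1 = -1 + a)
(-220 + J(12))*I(13) = (-220 + (-1 + 12))*(-9) = (-220 + 11)*(-9) = -209*(-9) = 1881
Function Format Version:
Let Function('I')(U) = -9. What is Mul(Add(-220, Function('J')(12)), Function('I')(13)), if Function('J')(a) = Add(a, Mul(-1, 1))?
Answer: 1881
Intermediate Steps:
Function('J')(a) = Add(-1, a) (Function('J')(a) = Add(a, -1) = Add(-1, a))
Mul(Add(-220, Function('J')(12)), Function('I')(13)) = Mul(Add(-220, Add(-1, 12)), -9) = Mul(Add(-220, 11), -9) = Mul(-209, -9) = 1881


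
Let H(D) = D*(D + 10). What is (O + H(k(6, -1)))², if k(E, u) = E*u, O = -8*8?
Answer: 7744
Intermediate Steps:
O = -64
H(D) = D*(10 + D)
(O + H(k(6, -1)))² = (-64 + (6*(-1))*(10 + 6*(-1)))² = (-64 - 6*(10 - 6))² = (-64 - 6*4)² = (-64 - 24)² = (-88)² = 7744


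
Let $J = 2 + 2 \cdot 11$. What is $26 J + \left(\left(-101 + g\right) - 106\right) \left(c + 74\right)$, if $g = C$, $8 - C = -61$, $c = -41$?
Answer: $-3930$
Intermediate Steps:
$C = 69$ ($C = 8 - -61 = 8 + 61 = 69$)
$g = 69$
$J = 24$ ($J = 2 + 22 = 24$)
$26 J + \left(\left(-101 + g\right) - 106\right) \left(c + 74\right) = 26 \cdot 24 + \left(\left(-101 + 69\right) - 106\right) \left(-41 + 74\right) = 624 + \left(-32 - 106\right) 33 = 624 - 4554 = -3930$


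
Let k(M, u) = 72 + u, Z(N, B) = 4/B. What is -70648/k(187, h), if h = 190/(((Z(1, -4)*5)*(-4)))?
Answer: -141296/163 ≈ -866.85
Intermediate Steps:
h = 19/2 (h = 190/((((4/(-4))*5)*(-4))) = 190/((((4*(-¼))*5)*(-4))) = 190/((-1*5*(-4))) = 190/((-5*(-4))) = 190/20 = 190*(1/20) = 19/2 ≈ 9.5000)
-70648/k(187, h) = -70648/(72 + 19/2) = -70648/163/2 = -70648*2/163 = -141296/163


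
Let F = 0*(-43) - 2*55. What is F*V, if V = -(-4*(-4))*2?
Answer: 3520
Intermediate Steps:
F = -110 (F = 0 - 1*110 = 0 - 110 = -110)
V = -32 (V = -16*2 = -1*32 = -32)
F*V = -110*(-32) = 3520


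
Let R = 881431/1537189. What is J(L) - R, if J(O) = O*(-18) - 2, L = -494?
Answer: 13664728779/1537189 ≈ 8889.4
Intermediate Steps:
J(O) = -2 - 18*O (J(O) = -18*O - 2 = -2 - 18*O)
R = 881431/1537189 (R = 881431*(1/1537189) = 881431/1537189 ≈ 0.57340)
J(L) - R = (-2 - 18*(-494)) - 1*881431/1537189 = (-2 + 8892) - 881431/1537189 = 8890 - 881431/1537189 = 13664728779/1537189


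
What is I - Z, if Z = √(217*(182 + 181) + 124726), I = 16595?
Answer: 16595 - 7*√4153 ≈ 16144.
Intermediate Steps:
Z = 7*√4153 (Z = √(217*363 + 124726) = √(78771 + 124726) = √203497 = 7*√4153 ≈ 451.11)
I - Z = 16595 - 7*√4153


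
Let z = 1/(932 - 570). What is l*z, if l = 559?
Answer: 559/362 ≈ 1.5442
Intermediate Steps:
z = 1/362 ≈ 0.0027624
l*z = 559*(1/362) = 559/362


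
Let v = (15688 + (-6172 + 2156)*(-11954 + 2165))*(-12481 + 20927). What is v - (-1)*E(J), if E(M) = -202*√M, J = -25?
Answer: 332166923152 - 1010*I ≈ 3.3217e+11 - 1010.0*I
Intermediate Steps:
v = 332166923152 (v = (15688 - 4016*(-9789))*8446 = (15688 + 39312624)*8446 = 39328312*8446 = 332166923152)
v - (-1)*E(J) = 332166923152 - (-1)*(-1010*I) = 332166923152 - 1010*I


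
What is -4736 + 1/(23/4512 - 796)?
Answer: -17009485856/3591529 ≈ -4736.0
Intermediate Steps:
-4736 + 1/(23/4512 - 796) = -4736 + 1/(-3591529/4512) = -4736 - 4512/3591529 = -17009485856/3591529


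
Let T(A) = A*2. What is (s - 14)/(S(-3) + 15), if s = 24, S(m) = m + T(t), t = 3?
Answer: 5/9 ≈ 0.55556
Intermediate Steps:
T(A) = 2*A
S(m) = 6 + m (S(m) = m + 2*3 = m + 6 = 6 + m)
(s - 14)/(S(-3) + 15) = (24 - 14)/((6 - 3) + 15) = 10/(3 + 15) = 10/18 = 10*(1/18) = 5/9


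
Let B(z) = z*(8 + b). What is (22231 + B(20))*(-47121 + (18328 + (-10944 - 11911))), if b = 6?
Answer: -1162648128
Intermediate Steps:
B(z) = 14*z (B(z) = z*(8 + 6) = z*14 = 14*z)
(22231 + B(20))*(-47121 + (18328 + (-10944 - 11911))) = (22231 + 14*20)*(-47121 + (18328 + (-10944 - 11911))) = (22231 + 280)*(-47121 + (18328 - 22855)) = 22511*(-47121 - 4527) = 22511*(-51648) = -1162648128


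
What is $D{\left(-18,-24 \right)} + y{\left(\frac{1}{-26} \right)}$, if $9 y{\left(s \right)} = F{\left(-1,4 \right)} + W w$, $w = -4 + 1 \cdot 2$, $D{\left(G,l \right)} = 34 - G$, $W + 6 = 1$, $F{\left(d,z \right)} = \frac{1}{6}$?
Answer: $\frac{2869}{54} \approx 53.13$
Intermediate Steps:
$F{\left(d,z \right)} = \frac{1}{6}$
$W = -5$ ($W = -6 + 1 = -5$)
$w = -2$ ($w = -4 + 2 = -2$)
$y{\left(s \right)} = \frac{61}{54}$ ($y{\left(s \right)} = \frac{\frac{1}{6} - -10}{9} = \frac{\frac{1}{6} + 10}{9} = \frac{1}{9} \cdot \frac{61}{6} = \frac{61}{54}$)
$D{\left(-18,-24 \right)} + y{\left(\frac{1}{-26} \right)} = \left(34 - -18\right) + \frac{61}{54} = \left(34 + 18\right) + \frac{61}{54} = 52 + \frac{61}{54} = \frac{2869}{54}$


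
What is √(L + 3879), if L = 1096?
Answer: 5*√199 ≈ 70.534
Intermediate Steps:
√(L + 3879) = √(1096 + 3879) = √4975 = 5*√199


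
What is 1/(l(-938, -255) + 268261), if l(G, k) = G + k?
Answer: 1/267068 ≈ 3.7444e-6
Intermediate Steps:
1/(l(-938, -255) + 268261) = 1/((-938 - 255) + 268261) = 1/(-1193 + 268261) = 1/267068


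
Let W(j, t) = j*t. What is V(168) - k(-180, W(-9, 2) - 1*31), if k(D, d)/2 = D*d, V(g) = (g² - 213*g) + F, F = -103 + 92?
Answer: -25211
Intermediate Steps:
F = -11
V(g) = -11 + g² - 213*g (V(g) = (g² - 213*g) - 11 = -11 + g² - 213*g)
k(D, d) = 2*D*d (k(D, d) = 2*(D*d) = 2*D*d)
V(168) - k(-180, W(-9, 2) - 1*31) = (-11 + 168² - 213*168) - 2*(-180)*(-9*2 - 1*31) = (-11 + 28224 - 35784) - 2*(-180)*(-18 - 31) = -7571 - 2*(-180)*(-49) = -7571 - 1*17640 = -7571 - 17640 = -25211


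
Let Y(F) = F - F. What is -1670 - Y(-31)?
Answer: -1670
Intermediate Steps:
Y(F) = 0
-1670 - Y(-31) = -1670 - 1*0 = -1670 + 0 = -1670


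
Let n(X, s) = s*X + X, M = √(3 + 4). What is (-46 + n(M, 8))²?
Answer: 2683 - 828*√7 ≈ 492.32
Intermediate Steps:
M = √7 ≈ 2.6458
n(X, s) = X + X*s (n(X, s) = X*s + X = X + X*s)
(-46 + n(M, 8))² = (-46 + √7*(1 + 8))² = (-46 + √7*9)² = (-46 + 9*√7)²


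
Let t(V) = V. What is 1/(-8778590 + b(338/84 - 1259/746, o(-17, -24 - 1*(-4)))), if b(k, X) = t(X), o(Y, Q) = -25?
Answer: -1/8778615 ≈ -1.1391e-7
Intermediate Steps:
b(k, X) = X
1/(-8778590 + b(338/84 - 1259/746, o(-17, -24 - 1*(-4)))) = 1/(-8778590 - 25) = 1/(-8778615) = -1/8778615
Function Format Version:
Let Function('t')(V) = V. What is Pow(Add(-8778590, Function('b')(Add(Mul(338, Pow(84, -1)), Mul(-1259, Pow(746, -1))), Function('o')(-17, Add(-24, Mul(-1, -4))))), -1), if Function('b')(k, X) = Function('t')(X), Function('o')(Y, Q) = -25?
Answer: Rational(-1, 8778615) ≈ -1.1391e-7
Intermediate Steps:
Function('b')(k, X) = X
Pow(Add(-8778590, Function('b')(Add(Mul(338, Pow(84, -1)), Mul(-1259, Pow(746, -1))), Function('o')(-17, Add(-24, Mul(-1, -4))))), -1) = Pow(Add(-8778590, -25), -1) = Pow(-8778615, -1) = Rational(-1, 8778615)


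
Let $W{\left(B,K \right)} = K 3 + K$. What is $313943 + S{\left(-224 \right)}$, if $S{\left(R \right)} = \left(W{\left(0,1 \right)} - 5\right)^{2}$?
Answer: $313944$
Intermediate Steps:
$W{\left(B,K \right)} = 4 K$ ($W{\left(B,K \right)} = 3 K + K = 4 K$)
$S{\left(R \right)} = 1$ ($S{\left(R \right)} = \left(4 \cdot 1 - 5\right)^{2} = \left(4 - 5\right)^{2} = \left(-1\right)^{2} = 1$)
$313943 + S{\left(-224 \right)} = 313943 + 1 = 313944$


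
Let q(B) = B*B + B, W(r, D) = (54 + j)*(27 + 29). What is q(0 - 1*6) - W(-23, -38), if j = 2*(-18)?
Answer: -978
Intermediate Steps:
j = -36
W(r, D) = 1008 (W(r, D) = (54 - 36)*(27 + 29) = 18*56 = 1008)
q(B) = B + B² (q(B) = B² + B = B + B²)
q(0 - 1*6) - W(-23, -38) = (0 - 1*6)*(1 + (0 - 1*6)) - 1*1008 = (0 - 6)*(1 + (0 - 6)) - 1008 = -6*(1 - 6) - 1008 = -6*(-5) - 1008 = 30 - 1008 = -978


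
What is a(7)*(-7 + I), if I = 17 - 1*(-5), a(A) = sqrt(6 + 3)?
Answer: 45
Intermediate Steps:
a(A) = 3 (a(A) = sqrt(9) = 3)
I = 22 (I = 17 + 5 = 22)
a(7)*(-7 + I) = 3*(-7 + 22) = 3*15 = 45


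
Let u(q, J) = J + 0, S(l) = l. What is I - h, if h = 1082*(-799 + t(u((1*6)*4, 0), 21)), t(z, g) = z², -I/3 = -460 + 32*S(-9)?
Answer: 866762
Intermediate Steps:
u(q, J) = J
I = 2244 (I = -3*(-460 + 32*(-9)) = -3*(-460 - 288) = -3*(-748) = 2244)
h = -864518 (h = 1082*(-799 + 0²) = 1082*(-799 + 0) = 1082*(-799) = -864518)
I - h = 2244 - 1*(-864518) = 2244 + 864518 = 866762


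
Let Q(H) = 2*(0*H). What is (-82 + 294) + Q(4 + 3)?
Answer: 212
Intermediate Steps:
Q(H) = 0 (Q(H) = 2*0 = 0)
(-82 + 294) + Q(4 + 3) = (-82 + 294) + 0 = 212 + 0 = 212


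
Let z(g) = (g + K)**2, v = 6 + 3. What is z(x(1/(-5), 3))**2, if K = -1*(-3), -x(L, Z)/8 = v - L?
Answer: 15527402881/625 ≈ 2.4844e+7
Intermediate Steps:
v = 9
x(L, Z) = -72 + 8*L (x(L, Z) = -8*(9 - L) = -72 + 8*L)
K = 3
z(g) = (3 + g)**2 (z(g) = (g + 3)**2 = (3 + g)**2)
z(x(1/(-5), 3))**2 = ((3 + (-72 + 8/(-5)))**2)**2 = ((3 + (-72 + 8*(-1/5)))**2)**2 = ((3 + (-72 - 8/5))**2)**2 = ((3 - 368/5)**2)**2 = ((-353/5)**2)**2 = (124609/25)**2 = 15527402881/625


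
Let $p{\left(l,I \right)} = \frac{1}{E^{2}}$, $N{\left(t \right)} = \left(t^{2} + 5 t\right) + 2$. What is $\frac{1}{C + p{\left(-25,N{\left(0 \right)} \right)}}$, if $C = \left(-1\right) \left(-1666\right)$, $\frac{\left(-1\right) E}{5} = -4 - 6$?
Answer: $\frac{2500}{4165001} \approx 0.00060024$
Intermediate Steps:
$E = 50$ ($E = - 5 \left(-4 - 6\right) = \left(-5\right) \left(-10\right) = 50$)
$N{\left(t \right)} = 2 + t^{2} + 5 t$
$p{\left(l,I \right)} = \frac{1}{2500}$ ($p{\left(l,I \right)} = \frac{1}{50^{2}} = \frac{1}{2500}$)
$C = 1666$
$\frac{1}{C + p{\left(-25,N{\left(0 \right)} \right)}} = \frac{1}{1666 + \frac{1}{2500}} = \frac{1}{\frac{4165001}{2500}} = \frac{2500}{4165001}$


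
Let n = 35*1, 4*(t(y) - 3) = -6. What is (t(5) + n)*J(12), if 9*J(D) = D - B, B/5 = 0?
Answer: 146/3 ≈ 48.667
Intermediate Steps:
B = 0 (B = 5*0 = 0)
J(D) = D/9 (J(D) = (D - 1*0)/9 = (D + 0)/9 = D/9)
t(y) = 3/2 (t(y) = 3 + (1/4)*(-6) = 3 - 3/2 = 3/2)
n = 35
(t(5) + n)*J(12) = (3/2 + 35)*((1/9)*12) = (73/2)*(4/3) = 146/3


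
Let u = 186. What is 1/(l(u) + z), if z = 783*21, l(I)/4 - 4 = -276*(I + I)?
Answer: -1/394229 ≈ -2.5366e-6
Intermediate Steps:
l(I) = 16 - 2208*I (l(I) = 16 + 4*(-276*(I + I)) = 16 + 4*(-552*I) = 16 - 2208*I)
z = 16443
1/(l(u) + z) = 1/((16 - 2208*186) + 16443) = 1/((16 - 410688) + 16443) = 1/(-410672 + 16443) = 1/(-394229) = -1/394229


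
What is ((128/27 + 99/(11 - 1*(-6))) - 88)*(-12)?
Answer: 142172/153 ≈ 929.23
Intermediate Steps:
((128/27 + 99/(11 - 1*(-6))) - 88)*(-12) = ((128*(1/27) + 99/(11 + 6)) - 88)*(-12) = ((128/27 + 99/17) - 88)*(-12) = (4849/459 - 88)*(-12) = -35543/459*(-12) = 142172/153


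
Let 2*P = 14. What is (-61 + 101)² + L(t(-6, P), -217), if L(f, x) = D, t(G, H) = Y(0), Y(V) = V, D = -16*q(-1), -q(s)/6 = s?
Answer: 1504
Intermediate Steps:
P = 7 (P = (½)*14 = 7)
q(s) = -6*s
D = -96 (D = -(-96)*(-1) = -16*6 = -96)
t(G, H) = 0
L(f, x) = -96
(-61 + 101)² + L(t(-6, P), -217) = (-61 + 101)² - 96 = 40² - 96 = 1600 - 96 = 1504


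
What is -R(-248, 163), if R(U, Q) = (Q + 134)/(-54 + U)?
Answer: 297/302 ≈ 0.98344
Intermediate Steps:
R(U, Q) = (134 + Q)/(-54 + U)
-R(-248, 163) = -(134 + 163)/(-54 - 248) = -297/(-302) = -(-1)*297/302 = -1*(-297/302) = 297/302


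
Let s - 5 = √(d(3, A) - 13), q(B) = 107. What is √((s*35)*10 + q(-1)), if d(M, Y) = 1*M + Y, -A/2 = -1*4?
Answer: √(1857 + 350*I*√2) ≈ 43.467 + 5.6936*I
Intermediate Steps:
A = 8 (A = -(-2)*4 = -2*(-4) = 8)
d(M, Y) = M + Y
s = 5 + I*√2 (s = 5 + √((3 + 8) - 13) = 5 + √(11 - 13) = 5 + √(-2) = 5 + I*√2 ≈ 5.0 + 1.4142*I)
√((s*35)*10 + q(-1)) = √(((5 + I*√2)*35)*10 + 107) = √((175 + 35*I*√2)*10 + 107) = √((1750 + 350*I*√2) + 107) = √(1857 + 350*I*√2)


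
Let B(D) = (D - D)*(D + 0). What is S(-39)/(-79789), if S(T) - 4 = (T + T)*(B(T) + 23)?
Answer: 1790/79789 ≈ 0.022434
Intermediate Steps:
B(D) = 0 (B(D) = 0*D = 0)
S(T) = 4 + 46*T (S(T) = 4 + (T + T)*(0 + 23) = 4 + (2*T)*23 = 4 + 46*T)
S(-39)/(-79789) = (4 + 46*(-39))/(-79789) = (4 - 1794)*(-1/79789) = -1790*(-1/79789) = 1790/79789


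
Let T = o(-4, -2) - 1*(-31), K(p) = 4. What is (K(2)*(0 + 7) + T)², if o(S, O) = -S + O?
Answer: 3721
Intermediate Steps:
o(S, O) = O - S
T = 33 (T = (-2 - 1*(-4)) - 1*(-31) = (-2 + 4) + 31 = 2 + 31 = 33)
(K(2)*(0 + 7) + T)² = (4*(0 + 7) + 33)² = (4*7 + 33)² = (28 + 33)² = 61² = 3721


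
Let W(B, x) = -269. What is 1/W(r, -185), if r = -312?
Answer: -1/269 ≈ -0.0037175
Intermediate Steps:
1/W(r, -185) = 1/(-269) = -1/269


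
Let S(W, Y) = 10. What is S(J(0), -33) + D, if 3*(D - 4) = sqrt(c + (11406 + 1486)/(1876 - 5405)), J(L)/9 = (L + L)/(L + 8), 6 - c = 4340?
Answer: 14 + I*sqrt(6002271418)/3529 ≈ 14.0 + 21.954*I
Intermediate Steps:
c = -4334 (c = 6 - 1*4340 = 6 - 4340 = -4334)
J(L) = 18*L/(8 + L) (J(L) = 9*((L + L)/(L + 8)) = 9*((2*L)/(8 + L)) = 9*(2*L/(8 + L)) = 18*L/(8 + L))
D = 4 + I*sqrt(6002271418)/3529 (D = 4 + sqrt(-4334 + (11406 + 1486)/(1876 - 5405))/3 = 4 + sqrt(-4334 + 12892/(-3529))/3 = 4 + sqrt(-4334 + 12892*(-1/3529))/3 = 4 + sqrt(-4334 - 12892/3529)/3 = 4 + sqrt(-15307578/3529)/3 = 4 + (3*I*sqrt(6002271418)/3529)/3 = 4 + I*sqrt(6002271418)/3529 ≈ 4.0 + 21.954*I)
S(J(0), -33) + D = 10 + (4 + I*sqrt(6002271418)/3529) = 14 + I*sqrt(6002271418)/3529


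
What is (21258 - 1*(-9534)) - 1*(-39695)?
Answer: 70487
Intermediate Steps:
(21258 - 1*(-9534)) - 1*(-39695) = (21258 + 9534) + 39695 = 30792 + 39695 = 70487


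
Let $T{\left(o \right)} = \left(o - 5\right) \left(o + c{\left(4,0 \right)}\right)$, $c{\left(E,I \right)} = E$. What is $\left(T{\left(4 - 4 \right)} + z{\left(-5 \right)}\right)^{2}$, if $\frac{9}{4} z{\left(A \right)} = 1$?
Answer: $\frac{30976}{81} \approx 382.42$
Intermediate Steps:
$z{\left(A \right)} = \frac{4}{9}$ ($z{\left(A \right)} = \frac{4}{9} \cdot 1 = \frac{4}{9}$)
$T{\left(o \right)} = \left(-5 + o\right) \left(4 + o\right)$ ($T{\left(o \right)} = \left(o - 5\right) \left(o + 4\right) = \left(-5 + o\right) \left(4 + o\right)$)
$\left(T{\left(4 - 4 \right)} + z{\left(-5 \right)}\right)^{2} = \left(\left(-20 + \left(4 - 4\right)^{2} - \left(4 - 4\right)\right) + \frac{4}{9}\right)^{2} = \left(\left(-20 + 0^{2} - 0\right) + \frac{4}{9}\right)^{2} = \left(\left(-20 + 0 + 0\right) + \frac{4}{9}\right)^{2} = \left(-20 + \frac{4}{9}\right)^{2} = \left(- \frac{176}{9}\right)^{2} = \frac{30976}{81}$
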